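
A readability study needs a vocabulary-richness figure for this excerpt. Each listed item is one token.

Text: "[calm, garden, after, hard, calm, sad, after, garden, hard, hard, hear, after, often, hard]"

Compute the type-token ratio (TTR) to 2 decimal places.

N = 14 tokens, V = 7 types.
TTR = V / N = 7 / 14 = 0.50

0.50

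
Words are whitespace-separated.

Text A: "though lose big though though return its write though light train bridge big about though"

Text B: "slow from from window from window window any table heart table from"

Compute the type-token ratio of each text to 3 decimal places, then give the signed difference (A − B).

TTR(A) = 10/15 = 0.667
TTR(B) = 6/12 = 0.500
Difference = 0.667 − 0.500 = 0.167

0.167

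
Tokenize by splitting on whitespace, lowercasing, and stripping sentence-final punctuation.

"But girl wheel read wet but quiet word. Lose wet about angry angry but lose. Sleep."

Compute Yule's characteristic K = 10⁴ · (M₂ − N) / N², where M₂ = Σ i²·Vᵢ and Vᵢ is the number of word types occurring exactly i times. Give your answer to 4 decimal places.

468.7500

Frequencies: but:3, wet:2, lose:2, angry:2, girl:1, wheel:1, read:1, quiet:1, word:1, about:1, sleep:1
N = 16. Frequency spectrum: V_1=7, V_2=3, V_3=1
M₂ = 1²·7 + 2²·3 + 3²·1 = 28
K = 10000 × (28 − 16) / 16² = 468.7500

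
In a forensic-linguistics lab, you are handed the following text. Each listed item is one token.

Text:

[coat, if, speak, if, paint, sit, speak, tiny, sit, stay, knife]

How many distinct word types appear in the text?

Distinct types: {coat, if, knife, paint, sit, speak, stay, tiny}
V = 8

8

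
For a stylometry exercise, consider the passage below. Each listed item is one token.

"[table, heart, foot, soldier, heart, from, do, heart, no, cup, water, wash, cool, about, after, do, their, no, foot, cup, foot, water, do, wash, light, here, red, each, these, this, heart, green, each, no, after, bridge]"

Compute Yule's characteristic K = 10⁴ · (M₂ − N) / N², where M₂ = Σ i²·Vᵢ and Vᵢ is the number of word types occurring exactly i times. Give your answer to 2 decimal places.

308.64

Frequencies: heart:4, foot:3, do:3, no:3, cup:2, water:2, wash:2, after:2, each:2, table:1, soldier:1, from:1, cool:1, about:1, their:1, light:1, here:1, red:1, these:1, this:1, … (2 more, each freq 1)
N = 36. Frequency spectrum: V_1=13, V_2=5, V_3=3, V_4=1
M₂ = 1²·13 + 2²·5 + 3²·3 + 4²·1 = 76
K = 10000 × (76 − 36) / 36² = 308.64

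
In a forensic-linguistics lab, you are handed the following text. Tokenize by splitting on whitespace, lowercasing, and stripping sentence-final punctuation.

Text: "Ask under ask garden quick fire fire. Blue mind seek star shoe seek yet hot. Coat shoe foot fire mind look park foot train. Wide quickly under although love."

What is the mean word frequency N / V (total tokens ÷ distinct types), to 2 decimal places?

1.38

N = 29 tokens, V = 21 types.
Mean frequency = N / V = 29 / 21 = 1.38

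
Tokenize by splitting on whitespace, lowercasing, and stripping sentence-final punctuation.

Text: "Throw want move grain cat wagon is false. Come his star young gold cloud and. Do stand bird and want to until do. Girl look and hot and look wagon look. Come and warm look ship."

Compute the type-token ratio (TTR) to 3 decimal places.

N = 36 tokens, V = 25 types.
TTR = V / N = 25 / 36 = 0.694

0.694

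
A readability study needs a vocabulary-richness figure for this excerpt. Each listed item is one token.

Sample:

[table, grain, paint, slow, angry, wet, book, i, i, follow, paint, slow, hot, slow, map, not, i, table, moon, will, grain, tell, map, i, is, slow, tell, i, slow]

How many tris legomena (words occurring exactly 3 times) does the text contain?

Frequencies: slow:5, i:5, table:2, grain:2, paint:2, map:2, tell:2, angry:1, wet:1, book:1, follow:1, hot:1, not:1, moon:1, will:1, is:1
Words with frequency 3: (none)

0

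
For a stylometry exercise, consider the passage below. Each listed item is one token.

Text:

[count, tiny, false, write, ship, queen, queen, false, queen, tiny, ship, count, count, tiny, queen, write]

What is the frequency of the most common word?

Frequencies: queen:4, count:3, tiny:3, false:2, write:2, ship:2
Most common: 'queen' with frequency 4.

4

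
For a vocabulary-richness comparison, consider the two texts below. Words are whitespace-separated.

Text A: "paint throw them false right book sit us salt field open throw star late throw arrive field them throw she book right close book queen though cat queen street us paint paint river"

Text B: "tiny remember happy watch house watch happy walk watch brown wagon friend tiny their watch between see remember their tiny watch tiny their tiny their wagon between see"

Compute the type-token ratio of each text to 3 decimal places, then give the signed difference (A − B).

TTR(A) = 21/33 = 0.636
TTR(B) = 12/28 = 0.429
Difference = 0.636 − 0.429 = 0.207

0.207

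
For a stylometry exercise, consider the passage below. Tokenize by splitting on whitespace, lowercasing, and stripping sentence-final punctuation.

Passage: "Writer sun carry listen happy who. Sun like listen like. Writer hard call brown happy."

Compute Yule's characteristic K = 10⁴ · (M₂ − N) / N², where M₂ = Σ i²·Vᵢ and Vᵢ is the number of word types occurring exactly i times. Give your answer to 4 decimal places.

Frequencies: writer:2, sun:2, listen:2, happy:2, like:2, carry:1, who:1, hard:1, call:1, brown:1
N = 15. Frequency spectrum: V_1=5, V_2=5
M₂ = 1²·5 + 2²·5 = 25
K = 10000 × (25 − 15) / 15² = 444.4444

444.4444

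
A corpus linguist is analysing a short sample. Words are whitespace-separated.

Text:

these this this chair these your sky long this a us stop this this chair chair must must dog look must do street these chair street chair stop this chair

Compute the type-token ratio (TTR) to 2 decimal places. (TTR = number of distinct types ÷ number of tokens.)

N = 30 tokens, V = 14 types.
TTR = V / N = 14 / 30 = 0.47

0.47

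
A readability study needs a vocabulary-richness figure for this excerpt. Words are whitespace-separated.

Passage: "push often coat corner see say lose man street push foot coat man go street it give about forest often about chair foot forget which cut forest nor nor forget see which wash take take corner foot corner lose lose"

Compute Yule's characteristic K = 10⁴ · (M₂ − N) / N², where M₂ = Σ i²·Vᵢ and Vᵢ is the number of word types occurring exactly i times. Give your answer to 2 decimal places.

Frequencies: corner:3, lose:3, foot:3, push:2, often:2, coat:2, see:2, man:2, street:2, about:2, forest:2, forget:2, which:2, nor:2, take:2, say:1, go:1, it:1, give:1, chair:1, … (2 more, each freq 1)
N = 40. Frequency spectrum: V_1=7, V_2=12, V_3=3
M₂ = 1²·7 + 2²·12 + 3²·3 = 82
K = 10000 × (82 − 40) / 40² = 262.50

262.50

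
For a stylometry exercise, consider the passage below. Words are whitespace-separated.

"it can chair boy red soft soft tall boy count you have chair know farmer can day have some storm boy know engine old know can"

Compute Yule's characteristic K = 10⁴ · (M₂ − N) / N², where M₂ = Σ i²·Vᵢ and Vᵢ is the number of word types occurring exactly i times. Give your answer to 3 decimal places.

Frequencies: can:3, boy:3, know:3, chair:2, soft:2, have:2, it:1, red:1, tall:1, count:1, you:1, farmer:1, day:1, some:1, storm:1, engine:1, old:1
N = 26. Frequency spectrum: V_1=11, V_2=3, V_3=3
M₂ = 1²·11 + 2²·3 + 3²·3 = 50
K = 10000 × (50 − 26) / 26² = 355.030

355.030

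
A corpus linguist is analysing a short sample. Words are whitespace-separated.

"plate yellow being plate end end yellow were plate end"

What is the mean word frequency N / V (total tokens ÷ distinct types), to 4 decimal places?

2.0000

N = 10 tokens, V = 5 types.
Mean frequency = N / V = 10 / 5 = 2.0000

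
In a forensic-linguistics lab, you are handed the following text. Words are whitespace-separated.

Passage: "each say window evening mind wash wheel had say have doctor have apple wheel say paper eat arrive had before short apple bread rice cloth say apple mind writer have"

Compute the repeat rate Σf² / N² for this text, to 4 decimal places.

Frequencies: say:4, have:3, apple:3, mind:2, wheel:2, had:2, each:1, window:1, evening:1, wash:1, doctor:1, paper:1, eat:1, arrive:1, before:1, short:1, bread:1, rice:1, cloth:1, writer:1
Σf² = 60; N² = 900
Repeat rate = 60 / 900 = 0.0667

0.0667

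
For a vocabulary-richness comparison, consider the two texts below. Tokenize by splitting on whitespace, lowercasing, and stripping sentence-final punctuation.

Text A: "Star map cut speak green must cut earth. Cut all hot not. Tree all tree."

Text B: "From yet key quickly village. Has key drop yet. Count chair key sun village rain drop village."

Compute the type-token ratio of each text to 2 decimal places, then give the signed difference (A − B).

TTR(A) = 11/15 = 0.73
TTR(B) = 11/17 = 0.65
Difference = 0.73 − 0.65 = 0.08

0.08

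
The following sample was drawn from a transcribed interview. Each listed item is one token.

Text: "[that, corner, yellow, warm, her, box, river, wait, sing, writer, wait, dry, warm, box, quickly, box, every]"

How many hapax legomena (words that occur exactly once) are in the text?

10

Frequencies: box:3, warm:2, wait:2, that:1, corner:1, yellow:1, her:1, river:1, sing:1, writer:1, dry:1, quickly:1, every:1
Hapax (freq=1): corner, dry, every, her, quickly, river, sing, that, writer, yellow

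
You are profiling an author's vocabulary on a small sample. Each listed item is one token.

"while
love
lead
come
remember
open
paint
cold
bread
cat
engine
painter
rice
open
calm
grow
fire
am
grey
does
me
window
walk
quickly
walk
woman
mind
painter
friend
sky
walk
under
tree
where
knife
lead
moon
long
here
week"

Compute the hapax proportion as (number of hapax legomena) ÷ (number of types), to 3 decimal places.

Frequencies: walk:3, lead:2, open:2, painter:2, while:1, love:1, come:1, remember:1, paint:1, cold:1, bread:1, cat:1, engine:1, rice:1, calm:1, grow:1, fire:1, am:1, grey:1, does:1, … (15 more, each freq 1)
Hapax count = 31; type count = 35.
Ratio = 31 / 35 = 0.886

0.886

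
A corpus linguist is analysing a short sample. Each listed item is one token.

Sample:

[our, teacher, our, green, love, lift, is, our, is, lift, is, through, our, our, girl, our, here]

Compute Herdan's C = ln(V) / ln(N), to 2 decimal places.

N = 17, V = 9.
ln(V) = 2.197225, ln(N) = 2.833213
C = 2.197225 / 2.833213 = 0.78

0.78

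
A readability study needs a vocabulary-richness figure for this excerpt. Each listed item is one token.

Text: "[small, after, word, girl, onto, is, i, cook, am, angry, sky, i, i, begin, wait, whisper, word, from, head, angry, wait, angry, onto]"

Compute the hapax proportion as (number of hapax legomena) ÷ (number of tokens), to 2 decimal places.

0.48

Frequencies: i:3, angry:3, word:2, onto:2, wait:2, small:1, after:1, girl:1, is:1, cook:1, am:1, sky:1, begin:1, whisper:1, from:1, head:1
Hapax count = 11; token count = 23.
Ratio = 11 / 23 = 0.48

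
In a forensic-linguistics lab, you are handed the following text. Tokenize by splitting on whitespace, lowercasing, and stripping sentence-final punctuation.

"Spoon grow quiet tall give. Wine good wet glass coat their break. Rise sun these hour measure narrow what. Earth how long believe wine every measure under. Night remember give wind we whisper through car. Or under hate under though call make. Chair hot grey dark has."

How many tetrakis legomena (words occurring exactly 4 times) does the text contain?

0

Frequencies: under:3, give:2, wine:2, measure:2, spoon:1, grow:1, quiet:1, tall:1, good:1, wet:1, glass:1, coat:1, their:1, break:1, rise:1, sun:1, these:1, hour:1, narrow:1, what:1, … (22 more, each freq 1)
Words with frequency 4: (none)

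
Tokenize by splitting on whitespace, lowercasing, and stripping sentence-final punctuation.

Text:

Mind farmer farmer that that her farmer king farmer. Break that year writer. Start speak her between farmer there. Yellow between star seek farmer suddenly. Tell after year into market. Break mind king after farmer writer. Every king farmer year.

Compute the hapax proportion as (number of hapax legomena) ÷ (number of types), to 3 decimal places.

Frequencies: farmer:8, that:3, king:3, year:3, mind:2, her:2, break:2, writer:2, between:2, after:2, start:1, speak:1, there:1, yellow:1, star:1, seek:1, suddenly:1, tell:1, into:1, market:1, … (1 more, each freq 1)
Hapax count = 11; type count = 21.
Ratio = 11 / 21 = 0.524

0.524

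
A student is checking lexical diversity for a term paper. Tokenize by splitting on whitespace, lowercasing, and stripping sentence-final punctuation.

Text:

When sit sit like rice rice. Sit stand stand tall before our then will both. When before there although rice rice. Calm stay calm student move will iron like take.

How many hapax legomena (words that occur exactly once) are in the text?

Frequencies: rice:4, sit:3, when:2, like:2, stand:2, before:2, will:2, calm:2, tall:1, our:1, then:1, both:1, there:1, although:1, stay:1, student:1, move:1, iron:1, take:1
Hapax (freq=1): although, both, iron, move, our, stay, student, take, tall, then, there

11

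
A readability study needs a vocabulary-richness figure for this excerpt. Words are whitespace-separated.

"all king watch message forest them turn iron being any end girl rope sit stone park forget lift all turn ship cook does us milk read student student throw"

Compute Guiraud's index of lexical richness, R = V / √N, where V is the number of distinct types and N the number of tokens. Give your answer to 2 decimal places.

4.83

N = 29, V = 26.
√N = 5.385165
R = 26 / 5.385165 = 4.83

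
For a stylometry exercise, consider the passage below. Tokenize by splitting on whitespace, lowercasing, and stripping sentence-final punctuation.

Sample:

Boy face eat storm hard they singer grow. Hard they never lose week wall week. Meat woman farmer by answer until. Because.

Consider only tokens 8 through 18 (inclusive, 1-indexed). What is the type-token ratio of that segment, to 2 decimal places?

Segment tokens 8–18: grow, hard, they, never, lose, week, wall, week, meat, woman, farmer
Segment N = 11, segment V = 10.
TTR = 10 / 11 = 0.91

0.91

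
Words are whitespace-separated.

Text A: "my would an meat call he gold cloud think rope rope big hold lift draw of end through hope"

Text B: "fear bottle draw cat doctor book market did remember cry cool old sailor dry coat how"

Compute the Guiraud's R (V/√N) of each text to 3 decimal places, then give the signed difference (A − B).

A: V=18, N=19, R=4.129
B: V=16, N=16, R=4.000
Difference = 4.129 − 4.000 = 0.129

0.129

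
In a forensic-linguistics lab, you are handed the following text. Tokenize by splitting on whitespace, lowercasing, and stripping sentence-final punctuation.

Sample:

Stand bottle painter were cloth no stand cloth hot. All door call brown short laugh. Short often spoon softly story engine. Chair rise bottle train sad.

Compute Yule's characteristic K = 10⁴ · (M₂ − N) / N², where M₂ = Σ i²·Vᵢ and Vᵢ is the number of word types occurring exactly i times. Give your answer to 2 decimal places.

Frequencies: stand:2, bottle:2, cloth:2, short:2, painter:1, were:1, no:1, hot:1, all:1, door:1, call:1, brown:1, laugh:1, often:1, spoon:1, softly:1, story:1, engine:1, chair:1, rise:1, … (2 more, each freq 1)
N = 26. Frequency spectrum: V_1=18, V_2=4
M₂ = 1²·18 + 2²·4 = 34
K = 10000 × (34 − 26) / 26² = 118.34

118.34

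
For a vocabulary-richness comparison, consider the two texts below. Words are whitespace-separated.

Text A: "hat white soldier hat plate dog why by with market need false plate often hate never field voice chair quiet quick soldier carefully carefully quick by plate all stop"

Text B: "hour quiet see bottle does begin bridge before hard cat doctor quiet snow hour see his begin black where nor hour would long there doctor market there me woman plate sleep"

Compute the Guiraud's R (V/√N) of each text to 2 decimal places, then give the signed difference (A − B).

-0.22

A: V=22, N=29, R=4.09
B: V=24, N=31, R=4.31
Difference = 4.09 − 4.31 = -0.22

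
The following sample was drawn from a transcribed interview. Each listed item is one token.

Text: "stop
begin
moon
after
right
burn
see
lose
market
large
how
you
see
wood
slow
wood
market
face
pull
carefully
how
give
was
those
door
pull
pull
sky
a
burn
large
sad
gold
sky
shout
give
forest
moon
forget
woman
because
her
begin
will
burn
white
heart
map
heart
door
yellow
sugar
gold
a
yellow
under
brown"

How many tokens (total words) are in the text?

Tokens: stop, begin, moon, after, right, burn, see, lose, market, large, how, you, see, wood, slow, wood, market, face, pull, carefully, how, give, was, those, door, pull, pull, sky, a, burn, large, sad, gold, sky, shout, give, forest, moon, forget, woman, because, her, begin, will, burn, white, heart, map, heart, door, yellow, sugar, gold, a, yellow, under, brown
N = 57

57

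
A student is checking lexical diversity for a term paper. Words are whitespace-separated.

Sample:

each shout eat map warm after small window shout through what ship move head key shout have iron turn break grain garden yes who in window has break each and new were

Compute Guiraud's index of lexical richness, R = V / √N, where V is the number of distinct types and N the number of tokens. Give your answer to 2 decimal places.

N = 32, V = 27.
√N = 5.656854
R = 27 / 5.656854 = 4.77

4.77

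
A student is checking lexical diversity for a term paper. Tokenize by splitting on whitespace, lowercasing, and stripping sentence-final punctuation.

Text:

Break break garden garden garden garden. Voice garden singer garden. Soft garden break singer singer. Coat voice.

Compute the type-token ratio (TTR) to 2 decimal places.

0.35

N = 17 tokens, V = 6 types.
TTR = V / N = 6 / 17 = 0.35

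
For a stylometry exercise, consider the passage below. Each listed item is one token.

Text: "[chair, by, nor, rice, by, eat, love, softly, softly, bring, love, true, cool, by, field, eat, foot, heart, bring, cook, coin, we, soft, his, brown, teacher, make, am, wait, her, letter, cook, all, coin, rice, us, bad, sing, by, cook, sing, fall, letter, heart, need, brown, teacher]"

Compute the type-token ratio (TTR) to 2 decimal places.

N = 47 tokens, V = 31 types.
TTR = V / N = 31 / 47 = 0.66

0.66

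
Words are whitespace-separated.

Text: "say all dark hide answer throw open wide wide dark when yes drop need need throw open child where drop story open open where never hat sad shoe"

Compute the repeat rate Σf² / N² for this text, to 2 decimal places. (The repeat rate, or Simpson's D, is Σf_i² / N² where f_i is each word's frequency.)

Frequencies: open:4, dark:2, throw:2, wide:2, drop:2, need:2, where:2, say:1, all:1, hide:1, answer:1, when:1, yes:1, child:1, story:1, never:1, hat:1, sad:1, shoe:1
Σf² = 52; N² = 784
Repeat rate = 52 / 784 = 0.07

0.07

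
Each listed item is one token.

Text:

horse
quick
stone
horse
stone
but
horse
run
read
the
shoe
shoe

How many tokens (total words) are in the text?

12

Tokens: horse, quick, stone, horse, stone, but, horse, run, read, the, shoe, shoe
N = 12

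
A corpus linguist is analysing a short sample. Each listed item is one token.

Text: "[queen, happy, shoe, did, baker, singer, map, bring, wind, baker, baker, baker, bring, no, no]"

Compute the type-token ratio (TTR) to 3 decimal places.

0.667

N = 15 tokens, V = 10 types.
TTR = V / N = 10 / 15 = 0.667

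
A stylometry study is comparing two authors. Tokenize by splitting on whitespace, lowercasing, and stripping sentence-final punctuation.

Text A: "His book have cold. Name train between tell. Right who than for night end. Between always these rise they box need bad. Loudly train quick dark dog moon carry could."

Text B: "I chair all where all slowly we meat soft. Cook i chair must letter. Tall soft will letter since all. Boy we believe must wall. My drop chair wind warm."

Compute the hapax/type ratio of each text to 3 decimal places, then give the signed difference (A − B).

0.262

A: hapax=26, V=28, ratio=0.929
B: hapax=14, V=21, ratio=0.667
Difference = 0.929 − 0.667 = 0.262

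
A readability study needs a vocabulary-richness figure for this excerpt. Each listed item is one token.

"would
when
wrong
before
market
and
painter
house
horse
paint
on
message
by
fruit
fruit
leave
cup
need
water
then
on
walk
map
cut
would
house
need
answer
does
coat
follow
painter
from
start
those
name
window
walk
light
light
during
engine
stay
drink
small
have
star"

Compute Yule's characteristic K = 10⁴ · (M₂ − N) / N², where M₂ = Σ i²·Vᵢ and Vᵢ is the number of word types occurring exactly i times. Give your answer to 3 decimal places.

Frequencies: would:2, painter:2, house:2, on:2, fruit:2, need:2, walk:2, light:2, when:1, wrong:1, before:1, market:1, and:1, horse:1, paint:1, message:1, by:1, leave:1, cup:1, water:1, … (19 more, each freq 1)
N = 47. Frequency spectrum: V_1=31, V_2=8
M₂ = 1²·31 + 2²·8 = 63
K = 10000 × (63 − 47) / 47² = 72.431

72.431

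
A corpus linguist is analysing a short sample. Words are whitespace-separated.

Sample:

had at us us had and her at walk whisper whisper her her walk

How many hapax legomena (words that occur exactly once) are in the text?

1

Frequencies: her:3, had:2, at:2, us:2, walk:2, whisper:2, and:1
Hapax (freq=1): and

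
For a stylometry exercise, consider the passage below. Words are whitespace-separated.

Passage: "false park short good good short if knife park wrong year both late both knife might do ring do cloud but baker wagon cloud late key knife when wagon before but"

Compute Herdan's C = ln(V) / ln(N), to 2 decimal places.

0.87

N = 31, V = 20.
ln(V) = 2.995732, ln(N) = 3.433987
C = 2.995732 / 3.433987 = 0.87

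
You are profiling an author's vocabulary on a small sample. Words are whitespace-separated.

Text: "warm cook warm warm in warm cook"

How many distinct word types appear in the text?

Distinct types: {cook, in, warm}
V = 3

3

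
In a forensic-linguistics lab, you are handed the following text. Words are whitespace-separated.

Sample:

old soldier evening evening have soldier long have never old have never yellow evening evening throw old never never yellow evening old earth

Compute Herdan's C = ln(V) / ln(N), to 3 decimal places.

N = 23, V = 9.
ln(V) = 2.197225, ln(N) = 3.135494
C = 2.197225 / 3.135494 = 0.701

0.701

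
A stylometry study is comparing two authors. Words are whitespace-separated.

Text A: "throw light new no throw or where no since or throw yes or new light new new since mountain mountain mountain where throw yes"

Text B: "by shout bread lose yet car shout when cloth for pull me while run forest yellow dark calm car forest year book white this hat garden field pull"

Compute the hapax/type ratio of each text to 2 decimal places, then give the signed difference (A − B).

-0.83

A: hapax=0, V=9, ratio=0.00
B: hapax=20, V=24, ratio=0.83
Difference = 0.00 − 0.83 = -0.83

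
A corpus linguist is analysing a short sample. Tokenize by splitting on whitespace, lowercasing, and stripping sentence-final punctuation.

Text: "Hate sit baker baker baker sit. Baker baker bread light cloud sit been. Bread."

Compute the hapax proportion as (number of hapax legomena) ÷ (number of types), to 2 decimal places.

Frequencies: baker:5, sit:3, bread:2, hate:1, light:1, cloud:1, been:1
Hapax count = 4; type count = 7.
Ratio = 4 / 7 = 0.57

0.57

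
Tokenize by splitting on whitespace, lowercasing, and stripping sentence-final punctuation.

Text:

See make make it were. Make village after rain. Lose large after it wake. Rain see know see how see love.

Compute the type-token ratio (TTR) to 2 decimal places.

0.62

N = 21 tokens, V = 13 types.
TTR = V / N = 13 / 21 = 0.62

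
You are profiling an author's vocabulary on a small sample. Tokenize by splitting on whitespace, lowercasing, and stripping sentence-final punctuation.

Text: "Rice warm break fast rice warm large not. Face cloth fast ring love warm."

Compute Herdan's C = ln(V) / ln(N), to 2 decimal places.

N = 14, V = 10.
ln(V) = 2.302585, ln(N) = 2.639057
C = 2.302585 / 2.639057 = 0.87

0.87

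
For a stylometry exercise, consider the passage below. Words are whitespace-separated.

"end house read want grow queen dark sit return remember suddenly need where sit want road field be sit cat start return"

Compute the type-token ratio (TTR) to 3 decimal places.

N = 22 tokens, V = 18 types.
TTR = V / N = 18 / 22 = 0.818

0.818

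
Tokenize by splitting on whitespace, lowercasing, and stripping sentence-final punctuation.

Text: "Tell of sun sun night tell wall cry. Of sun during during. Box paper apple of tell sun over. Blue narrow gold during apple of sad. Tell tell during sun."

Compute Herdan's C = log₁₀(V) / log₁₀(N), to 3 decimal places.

0.796

N = 30, V = 15.
log₁₀(V) = 1.176091, log₁₀(N) = 1.477121
C = 1.176091 / 1.477121 = 0.796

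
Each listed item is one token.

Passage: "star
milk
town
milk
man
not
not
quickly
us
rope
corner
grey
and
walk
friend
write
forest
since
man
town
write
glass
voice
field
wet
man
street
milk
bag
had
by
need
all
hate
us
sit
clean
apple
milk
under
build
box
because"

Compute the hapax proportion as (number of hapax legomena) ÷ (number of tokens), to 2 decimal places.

0.65

Frequencies: milk:4, man:3, town:2, not:2, us:2, write:2, star:1, quickly:1, rope:1, corner:1, grey:1, and:1, walk:1, friend:1, forest:1, since:1, glass:1, voice:1, field:1, wet:1, … (14 more, each freq 1)
Hapax count = 28; token count = 43.
Ratio = 28 / 43 = 0.65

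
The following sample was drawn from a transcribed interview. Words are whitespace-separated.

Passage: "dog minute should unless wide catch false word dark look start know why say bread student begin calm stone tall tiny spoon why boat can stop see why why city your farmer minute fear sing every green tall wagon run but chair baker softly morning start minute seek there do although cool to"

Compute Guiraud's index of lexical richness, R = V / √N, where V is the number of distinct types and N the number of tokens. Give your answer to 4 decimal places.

N = 53, V = 46.
√N = 7.280110
R = 46 / 7.280110 = 6.3186

6.3186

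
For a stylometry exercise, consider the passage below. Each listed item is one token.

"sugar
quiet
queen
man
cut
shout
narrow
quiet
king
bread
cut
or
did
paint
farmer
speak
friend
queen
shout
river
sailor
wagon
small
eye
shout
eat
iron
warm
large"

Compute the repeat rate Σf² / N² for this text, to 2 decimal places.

0.05

Frequencies: shout:3, quiet:2, queen:2, cut:2, sugar:1, man:1, narrow:1, king:1, bread:1, or:1, did:1, paint:1, farmer:1, speak:1, friend:1, river:1, sailor:1, wagon:1, small:1, eye:1, … (4 more, each freq 1)
Σf² = 41; N² = 841
Repeat rate = 41 / 841 = 0.05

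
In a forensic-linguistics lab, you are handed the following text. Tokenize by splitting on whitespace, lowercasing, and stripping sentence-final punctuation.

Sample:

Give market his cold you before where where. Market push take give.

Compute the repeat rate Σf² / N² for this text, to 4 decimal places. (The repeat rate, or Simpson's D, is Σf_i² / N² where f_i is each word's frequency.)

Frequencies: give:2, market:2, where:2, his:1, cold:1, you:1, before:1, push:1, take:1
Σf² = 18; N² = 144
Repeat rate = 18 / 144 = 0.1250

0.1250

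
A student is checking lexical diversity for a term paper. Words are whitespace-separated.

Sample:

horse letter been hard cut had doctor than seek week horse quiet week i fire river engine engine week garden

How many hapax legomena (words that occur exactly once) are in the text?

Frequencies: week:3, horse:2, engine:2, letter:1, been:1, hard:1, cut:1, had:1, doctor:1, than:1, seek:1, quiet:1, i:1, fire:1, river:1, garden:1
Hapax (freq=1): been, cut, doctor, fire, garden, had, hard, i, letter, quiet, river, seek, than

13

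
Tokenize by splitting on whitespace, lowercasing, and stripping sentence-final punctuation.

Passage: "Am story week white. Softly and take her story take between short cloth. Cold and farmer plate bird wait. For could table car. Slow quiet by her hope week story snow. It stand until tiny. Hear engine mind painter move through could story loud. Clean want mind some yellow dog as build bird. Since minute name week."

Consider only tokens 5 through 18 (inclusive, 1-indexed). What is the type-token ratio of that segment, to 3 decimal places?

0.857

Segment tokens 5–18: softly, and, take, her, story, take, between, short, cloth, cold, and, farmer, plate, bird
Segment N = 14, segment V = 12.
TTR = 12 / 14 = 0.857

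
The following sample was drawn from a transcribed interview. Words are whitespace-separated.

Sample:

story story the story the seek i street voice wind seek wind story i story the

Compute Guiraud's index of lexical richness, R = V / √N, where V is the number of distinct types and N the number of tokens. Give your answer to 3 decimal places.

N = 16, V = 7.
√N = 4.000000
R = 7 / 4.000000 = 1.750

1.750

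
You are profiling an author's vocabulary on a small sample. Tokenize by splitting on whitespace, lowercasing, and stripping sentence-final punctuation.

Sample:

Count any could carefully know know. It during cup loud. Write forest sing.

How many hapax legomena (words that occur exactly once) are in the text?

Frequencies: know:2, count:1, any:1, could:1, carefully:1, it:1, during:1, cup:1, loud:1, write:1, forest:1, sing:1
Hapax (freq=1): any, carefully, could, count, cup, during, forest, it, loud, sing, write

11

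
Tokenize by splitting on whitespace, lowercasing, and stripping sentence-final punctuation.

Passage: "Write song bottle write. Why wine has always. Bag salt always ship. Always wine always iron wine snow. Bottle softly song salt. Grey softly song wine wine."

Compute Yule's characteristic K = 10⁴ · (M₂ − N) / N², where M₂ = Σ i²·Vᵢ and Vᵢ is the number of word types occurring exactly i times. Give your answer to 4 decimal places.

631.0014

Frequencies: wine:5, always:4, song:3, write:2, bottle:2, salt:2, softly:2, why:1, has:1, bag:1, ship:1, iron:1, snow:1, grey:1
N = 27. Frequency spectrum: V_1=7, V_2=4, V_3=1, V_4=1, V_5=1
M₂ = 1²·7 + 2²·4 + 3²·1 + 4²·1 + 5²·1 = 73
K = 10000 × (73 − 27) / 27² = 631.0014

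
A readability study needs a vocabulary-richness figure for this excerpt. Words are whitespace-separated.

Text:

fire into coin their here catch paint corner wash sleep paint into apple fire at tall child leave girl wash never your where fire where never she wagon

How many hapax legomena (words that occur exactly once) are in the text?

Frequencies: fire:3, into:2, paint:2, wash:2, never:2, where:2, coin:1, their:1, here:1, catch:1, corner:1, sleep:1, apple:1, at:1, tall:1, child:1, leave:1, girl:1, your:1, she:1, … (1 more, each freq 1)
Hapax (freq=1): apple, at, catch, child, coin, corner, girl, here, leave, she, sleep, tall, their, wagon, your

15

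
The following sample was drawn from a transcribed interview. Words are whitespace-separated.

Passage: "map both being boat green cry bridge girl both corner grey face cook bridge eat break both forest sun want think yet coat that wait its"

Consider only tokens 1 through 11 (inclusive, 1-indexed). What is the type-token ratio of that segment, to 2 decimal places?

0.91

Segment tokens 1–11: map, both, being, boat, green, cry, bridge, girl, both, corner, grey
Segment N = 11, segment V = 10.
TTR = 10 / 11 = 0.91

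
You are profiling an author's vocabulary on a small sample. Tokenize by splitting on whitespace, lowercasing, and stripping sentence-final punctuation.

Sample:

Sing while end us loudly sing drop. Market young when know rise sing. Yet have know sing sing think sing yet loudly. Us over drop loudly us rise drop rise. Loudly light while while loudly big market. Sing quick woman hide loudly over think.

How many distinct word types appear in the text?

20

Distinct types: {big, drop, end, have, hide, know, light, loudly, market, over, quick, rise, sing, think, us, when, while, woman, yet, young}
V = 20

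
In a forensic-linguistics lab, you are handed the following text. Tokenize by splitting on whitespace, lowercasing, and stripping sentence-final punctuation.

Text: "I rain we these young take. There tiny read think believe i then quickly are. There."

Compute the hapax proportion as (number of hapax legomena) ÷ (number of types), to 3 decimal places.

0.857

Frequencies: i:2, there:2, rain:1, we:1, these:1, young:1, take:1, tiny:1, read:1, think:1, believe:1, then:1, quickly:1, are:1
Hapax count = 12; type count = 14.
Ratio = 12 / 14 = 0.857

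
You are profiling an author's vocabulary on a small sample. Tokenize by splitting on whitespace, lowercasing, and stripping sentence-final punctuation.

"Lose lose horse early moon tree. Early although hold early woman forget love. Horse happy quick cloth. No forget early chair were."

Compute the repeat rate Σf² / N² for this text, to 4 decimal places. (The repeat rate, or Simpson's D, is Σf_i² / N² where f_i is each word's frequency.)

Frequencies: early:4, lose:2, horse:2, forget:2, moon:1, tree:1, although:1, hold:1, woman:1, love:1, happy:1, quick:1, cloth:1, no:1, chair:1, were:1
Σf² = 40; N² = 484
Repeat rate = 40 / 484 = 0.0826

0.0826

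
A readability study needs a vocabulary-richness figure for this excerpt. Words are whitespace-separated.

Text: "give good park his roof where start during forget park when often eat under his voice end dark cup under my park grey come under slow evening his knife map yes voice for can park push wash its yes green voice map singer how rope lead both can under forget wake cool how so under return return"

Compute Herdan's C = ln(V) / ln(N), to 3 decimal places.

0.912

N = 57, V = 40.
ln(V) = 3.688879, ln(N) = 4.043051
C = 3.688879 / 4.043051 = 0.912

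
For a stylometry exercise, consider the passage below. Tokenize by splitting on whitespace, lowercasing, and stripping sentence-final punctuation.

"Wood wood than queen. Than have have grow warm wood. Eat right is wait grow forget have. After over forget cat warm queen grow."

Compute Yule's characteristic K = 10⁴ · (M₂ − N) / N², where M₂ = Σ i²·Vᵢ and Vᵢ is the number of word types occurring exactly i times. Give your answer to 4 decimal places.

451.3889

Frequencies: wood:3, have:3, grow:3, than:2, queen:2, warm:2, forget:2, eat:1, right:1, is:1, wait:1, after:1, over:1, cat:1
N = 24. Frequency spectrum: V_1=7, V_2=4, V_3=3
M₂ = 1²·7 + 2²·4 + 3²·3 = 50
K = 10000 × (50 − 24) / 24² = 451.3889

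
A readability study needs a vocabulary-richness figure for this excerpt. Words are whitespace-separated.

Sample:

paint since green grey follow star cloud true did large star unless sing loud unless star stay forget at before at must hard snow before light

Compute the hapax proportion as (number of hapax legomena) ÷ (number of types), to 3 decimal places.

Frequencies: star:3, unless:2, at:2, before:2, paint:1, since:1, green:1, grey:1, follow:1, cloud:1, true:1, did:1, large:1, sing:1, loud:1, stay:1, forget:1, must:1, hard:1, snow:1, … (1 more, each freq 1)
Hapax count = 17; type count = 21.
Ratio = 17 / 21 = 0.810

0.810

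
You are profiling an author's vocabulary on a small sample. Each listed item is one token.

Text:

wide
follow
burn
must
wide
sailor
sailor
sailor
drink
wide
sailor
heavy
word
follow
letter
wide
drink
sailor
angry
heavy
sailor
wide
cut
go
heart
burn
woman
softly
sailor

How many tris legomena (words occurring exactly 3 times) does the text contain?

Frequencies: sailor:7, wide:5, follow:2, burn:2, drink:2, heavy:2, must:1, word:1, letter:1, angry:1, cut:1, go:1, heart:1, woman:1, softly:1
Words with frequency 3: (none)

0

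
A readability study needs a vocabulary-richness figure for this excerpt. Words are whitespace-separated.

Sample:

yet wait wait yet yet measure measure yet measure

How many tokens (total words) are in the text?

Tokens: yet, wait, wait, yet, yet, measure, measure, yet, measure
N = 9

9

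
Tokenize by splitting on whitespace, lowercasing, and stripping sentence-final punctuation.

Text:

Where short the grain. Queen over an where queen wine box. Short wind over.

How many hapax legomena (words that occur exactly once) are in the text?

6

Frequencies: where:2, short:2, queen:2, over:2, the:1, grain:1, an:1, wine:1, box:1, wind:1
Hapax (freq=1): an, box, grain, the, wind, wine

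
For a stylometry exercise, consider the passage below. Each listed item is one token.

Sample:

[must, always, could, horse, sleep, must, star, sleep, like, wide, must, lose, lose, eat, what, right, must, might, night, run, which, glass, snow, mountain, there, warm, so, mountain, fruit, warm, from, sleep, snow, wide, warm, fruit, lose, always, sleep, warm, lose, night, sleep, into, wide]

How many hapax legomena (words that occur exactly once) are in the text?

Frequencies: sleep:5, must:4, lose:4, warm:4, wide:3, always:2, night:2, snow:2, mountain:2, fruit:2, could:1, horse:1, star:1, like:1, eat:1, what:1, right:1, might:1, run:1, which:1, … (5 more, each freq 1)
Hapax (freq=1): could, eat, from, glass, horse, into, like, might, right, run, so, star, there, what, which

15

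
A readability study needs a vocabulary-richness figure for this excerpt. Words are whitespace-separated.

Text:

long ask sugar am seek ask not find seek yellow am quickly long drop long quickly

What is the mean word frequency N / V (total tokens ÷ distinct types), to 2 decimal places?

1.60

N = 16 tokens, V = 10 types.
Mean frequency = N / V = 16 / 10 = 1.60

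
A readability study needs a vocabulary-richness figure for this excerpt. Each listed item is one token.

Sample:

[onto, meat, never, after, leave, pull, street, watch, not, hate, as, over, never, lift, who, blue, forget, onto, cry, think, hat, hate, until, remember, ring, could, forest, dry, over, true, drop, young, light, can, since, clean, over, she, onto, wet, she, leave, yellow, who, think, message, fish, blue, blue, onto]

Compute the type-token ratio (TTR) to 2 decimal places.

0.74

N = 50 tokens, V = 37 types.
TTR = V / N = 37 / 50 = 0.74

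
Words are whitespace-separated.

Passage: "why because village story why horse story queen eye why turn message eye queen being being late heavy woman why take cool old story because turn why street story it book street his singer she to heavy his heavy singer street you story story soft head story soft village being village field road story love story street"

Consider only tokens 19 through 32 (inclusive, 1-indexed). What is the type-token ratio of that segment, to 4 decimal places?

0.7857

Segment tokens 19–32: woman, why, take, cool, old, story, because, turn, why, street, story, it, book, street
Segment N = 14, segment V = 11.
TTR = 11 / 14 = 0.7857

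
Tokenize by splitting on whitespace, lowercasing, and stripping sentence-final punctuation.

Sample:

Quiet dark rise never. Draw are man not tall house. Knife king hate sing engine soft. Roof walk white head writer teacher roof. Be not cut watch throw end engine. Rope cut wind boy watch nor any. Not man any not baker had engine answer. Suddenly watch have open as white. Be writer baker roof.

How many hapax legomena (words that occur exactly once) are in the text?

28

Frequencies: not:4, engine:3, roof:3, watch:3, man:2, white:2, writer:2, be:2, cut:2, any:2, baker:2, quiet:1, dark:1, rise:1, never:1, draw:1, are:1, tall:1, house:1, knife:1, … (19 more, each freq 1)
Hapax (freq=1): answer, are, as, boy, dark, draw, end, had, hate, have, head, house, king, knife, never, nor, open, quiet, rise, rope, sing, soft, suddenly, tall, teacher, throw, walk, wind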